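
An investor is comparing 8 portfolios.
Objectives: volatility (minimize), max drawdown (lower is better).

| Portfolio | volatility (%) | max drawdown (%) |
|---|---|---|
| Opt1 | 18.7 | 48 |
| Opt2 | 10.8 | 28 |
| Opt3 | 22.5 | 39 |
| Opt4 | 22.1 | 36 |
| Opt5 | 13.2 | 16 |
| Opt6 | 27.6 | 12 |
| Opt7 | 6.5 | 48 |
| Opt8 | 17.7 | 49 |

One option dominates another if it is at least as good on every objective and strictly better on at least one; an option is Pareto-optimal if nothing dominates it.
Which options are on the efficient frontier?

Opt2, Opt5, Opt6, Opt7

Opt1: dominated by Opt2 (volatility 10.8≤18.7, max drawdown 28≤48).
Opt2: not dominated.
Opt3: dominated by Opt2 (volatility 10.8≤22.5, max drawdown 28≤39).
Opt4: dominated by Opt2 (volatility 10.8≤22.1, max drawdown 28≤36).
Opt5: not dominated.
Opt6: not dominated (best max drawdown).
Opt7: not dominated (best volatility).
Opt8: dominated by Opt2 (volatility 10.8≤17.7, max drawdown 28≤49).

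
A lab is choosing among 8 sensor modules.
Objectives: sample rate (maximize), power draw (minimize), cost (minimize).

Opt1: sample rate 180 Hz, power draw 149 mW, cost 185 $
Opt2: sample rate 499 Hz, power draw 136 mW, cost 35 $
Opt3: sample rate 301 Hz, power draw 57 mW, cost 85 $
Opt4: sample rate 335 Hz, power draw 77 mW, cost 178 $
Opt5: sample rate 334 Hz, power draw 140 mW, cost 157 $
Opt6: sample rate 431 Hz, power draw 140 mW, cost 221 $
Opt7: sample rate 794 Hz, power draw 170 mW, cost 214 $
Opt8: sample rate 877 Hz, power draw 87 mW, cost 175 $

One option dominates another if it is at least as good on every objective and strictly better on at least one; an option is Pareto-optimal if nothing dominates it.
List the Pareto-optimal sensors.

Opt2, Opt3, Opt4, Opt8

Opt1: dominated by Opt2 (sample rate 499≥180, power draw 136≤149, cost 35≤185).
Opt2: not dominated (best cost).
Opt3: not dominated (best power draw).
Opt4: not dominated.
Opt5: dominated by Opt2 (sample rate 499≥334, power draw 136≤140, cost 35≤157).
Opt6: dominated by Opt2 (sample rate 499≥431, power draw 136≤140, cost 35≤221).
Opt7: dominated by Opt8 (sample rate 877≥794, power draw 87≤170, cost 175≤214).
Opt8: not dominated (best sample rate).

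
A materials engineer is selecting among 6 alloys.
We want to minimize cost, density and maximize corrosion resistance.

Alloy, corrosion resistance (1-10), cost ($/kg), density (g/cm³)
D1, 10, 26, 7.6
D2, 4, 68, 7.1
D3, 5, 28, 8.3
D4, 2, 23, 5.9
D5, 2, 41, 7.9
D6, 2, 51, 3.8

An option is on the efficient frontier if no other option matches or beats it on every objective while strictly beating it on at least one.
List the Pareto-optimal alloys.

D1, D2, D4, D6

D1: not dominated (best corrosion resistance).
D2: not dominated.
D3: dominated by D1 (corrosion resistance 10≥5, cost 26≤28, density 7.6≤8.3).
D4: not dominated (best cost).
D5: dominated by D1 (corrosion resistance 10≥2, cost 26≤41, density 7.6≤7.9).
D6: not dominated (best density).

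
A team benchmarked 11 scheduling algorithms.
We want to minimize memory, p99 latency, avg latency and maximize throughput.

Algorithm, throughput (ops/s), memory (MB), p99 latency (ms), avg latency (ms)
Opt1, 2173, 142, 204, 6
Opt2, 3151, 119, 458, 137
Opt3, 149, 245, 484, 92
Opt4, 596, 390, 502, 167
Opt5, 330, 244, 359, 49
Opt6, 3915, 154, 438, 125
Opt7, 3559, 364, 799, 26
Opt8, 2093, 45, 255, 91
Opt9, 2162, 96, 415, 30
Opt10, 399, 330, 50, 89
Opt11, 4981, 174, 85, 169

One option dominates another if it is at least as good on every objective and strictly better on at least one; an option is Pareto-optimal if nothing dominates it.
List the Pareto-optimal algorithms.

Opt1: not dominated (best avg latency).
Opt2: not dominated.
Opt3: dominated by Opt1 (throughput 2173≥149, memory 142≤245, p99 latency 204≤484, avg latency 6≤92).
Opt4: dominated by Opt1 (throughput 2173≥596, memory 142≤390, p99 latency 204≤502, avg latency 6≤167).
Opt5: dominated by Opt1 (throughput 2173≥330, memory 142≤244, p99 latency 204≤359, avg latency 6≤49).
Opt6: not dominated.
Opt7: not dominated.
Opt8: not dominated (best memory).
Opt9: not dominated.
Opt10: not dominated (best p99 latency).
Opt11: not dominated (best throughput).

Opt1, Opt2, Opt6, Opt7, Opt8, Opt9, Opt10, Opt11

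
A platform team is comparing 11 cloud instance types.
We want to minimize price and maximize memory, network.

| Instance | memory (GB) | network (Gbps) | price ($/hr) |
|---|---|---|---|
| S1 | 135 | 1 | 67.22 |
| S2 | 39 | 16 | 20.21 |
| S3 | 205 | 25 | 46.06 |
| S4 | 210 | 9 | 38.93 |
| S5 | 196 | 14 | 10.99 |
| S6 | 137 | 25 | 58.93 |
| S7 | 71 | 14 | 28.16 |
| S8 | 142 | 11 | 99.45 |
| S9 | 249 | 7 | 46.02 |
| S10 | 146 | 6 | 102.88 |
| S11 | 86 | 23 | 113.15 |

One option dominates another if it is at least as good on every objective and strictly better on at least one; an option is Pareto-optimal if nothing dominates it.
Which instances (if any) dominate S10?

S3, S4, S5, S9

S3: memory 205≥146, network 25≥6, price 46.06≤102.88 — dominates S10.
S4: memory 210≥146, network 9≥6, price 38.93≤102.88 — dominates S10.
S5: memory 196≥146, network 14≥6, price 10.99≤102.88 — dominates S10.
S9: memory 249≥146, network 7≥6, price 46.02≤102.88 — dominates S10.
Others (S1, S2, S6, S7, S8, S11) are each worse than S10 on at least one objective.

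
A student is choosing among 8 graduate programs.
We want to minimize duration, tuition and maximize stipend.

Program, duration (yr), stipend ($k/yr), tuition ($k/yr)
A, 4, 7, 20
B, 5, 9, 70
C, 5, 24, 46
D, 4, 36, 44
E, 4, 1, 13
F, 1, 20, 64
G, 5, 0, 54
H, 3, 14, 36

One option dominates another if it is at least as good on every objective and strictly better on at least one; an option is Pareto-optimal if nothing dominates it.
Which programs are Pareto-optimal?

A, D, E, F, H

A: not dominated.
B: dominated by C (duration 5≤5, stipend 24≥9, tuition 46≤70).
C: dominated by D (duration 4≤5, stipend 36≥24, tuition 44≤46).
D: not dominated (best stipend).
E: not dominated (best tuition).
F: not dominated (best duration).
G: dominated by A (duration 4≤5, stipend 7≥0, tuition 20≤54).
H: not dominated.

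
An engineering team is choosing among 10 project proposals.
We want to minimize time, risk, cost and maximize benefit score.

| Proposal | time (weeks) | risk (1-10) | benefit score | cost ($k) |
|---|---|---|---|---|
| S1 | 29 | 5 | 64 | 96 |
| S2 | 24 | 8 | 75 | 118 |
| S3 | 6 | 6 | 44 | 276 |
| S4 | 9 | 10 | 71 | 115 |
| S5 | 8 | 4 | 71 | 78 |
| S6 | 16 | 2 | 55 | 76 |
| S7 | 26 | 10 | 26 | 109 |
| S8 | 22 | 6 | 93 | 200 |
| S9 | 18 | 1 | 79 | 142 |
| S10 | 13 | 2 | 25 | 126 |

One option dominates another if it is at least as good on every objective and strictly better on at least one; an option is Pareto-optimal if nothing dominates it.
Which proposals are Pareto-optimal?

S1: dominated by S5 (time 8≤29, risk 4≤5, benefit score 71≥64, cost 78≤96).
S2: not dominated.
S3: not dominated (best time).
S4: dominated by S5 (time 8≤9, risk 4≤10, benefit score 71≥71, cost 78≤115).
S5: not dominated.
S6: not dominated (best cost).
S7: dominated by S5 (time 8≤26, risk 4≤10, benefit score 71≥26, cost 78≤109).
S8: not dominated (best benefit score).
S9: not dominated (best risk).
S10: not dominated.

S2, S3, S5, S6, S8, S9, S10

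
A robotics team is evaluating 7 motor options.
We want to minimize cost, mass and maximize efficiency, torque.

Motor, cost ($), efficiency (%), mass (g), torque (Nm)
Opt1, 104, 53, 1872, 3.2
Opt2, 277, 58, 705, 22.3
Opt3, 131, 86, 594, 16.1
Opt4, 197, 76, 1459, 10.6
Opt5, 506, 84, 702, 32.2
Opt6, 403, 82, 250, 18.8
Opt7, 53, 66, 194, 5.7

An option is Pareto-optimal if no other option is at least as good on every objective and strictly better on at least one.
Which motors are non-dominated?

Opt1: dominated by Opt7 (cost 53≤104, efficiency 66≥53, mass 194≤1872, torque 5.7≥3.2).
Opt2: not dominated.
Opt3: not dominated (best efficiency).
Opt4: dominated by Opt3 (cost 131≤197, efficiency 86≥76, mass 594≤1459, torque 16.1≥10.6).
Opt5: not dominated (best torque).
Opt6: not dominated.
Opt7: not dominated (best cost).

Opt2, Opt3, Opt5, Opt6, Opt7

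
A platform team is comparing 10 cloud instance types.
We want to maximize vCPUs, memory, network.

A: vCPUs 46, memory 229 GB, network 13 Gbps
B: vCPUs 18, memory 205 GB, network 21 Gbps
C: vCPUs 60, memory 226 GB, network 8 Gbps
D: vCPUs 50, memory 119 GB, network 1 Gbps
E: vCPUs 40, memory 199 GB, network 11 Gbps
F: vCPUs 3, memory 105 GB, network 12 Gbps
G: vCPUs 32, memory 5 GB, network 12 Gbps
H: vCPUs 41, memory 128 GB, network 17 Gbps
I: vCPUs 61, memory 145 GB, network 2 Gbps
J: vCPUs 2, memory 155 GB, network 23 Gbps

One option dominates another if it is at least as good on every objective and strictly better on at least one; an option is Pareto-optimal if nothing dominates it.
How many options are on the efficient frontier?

6

A: not dominated (best memory).
B: not dominated.
C: not dominated.
D: dominated by C (vCPUs 60≥50, memory 226≥119, network 8≥1).
E: dominated by A (vCPUs 46≥40, memory 229≥199, network 13≥11).
F: dominated by A (vCPUs 46≥3, memory 229≥105, network 13≥12).
G: dominated by A (vCPUs 46≥32, memory 229≥5, network 13≥12).
H: not dominated.
I: not dominated (best vCPUs).
J: not dominated (best network).
Pareto-optimal: A, B, C, H, I, J → 6.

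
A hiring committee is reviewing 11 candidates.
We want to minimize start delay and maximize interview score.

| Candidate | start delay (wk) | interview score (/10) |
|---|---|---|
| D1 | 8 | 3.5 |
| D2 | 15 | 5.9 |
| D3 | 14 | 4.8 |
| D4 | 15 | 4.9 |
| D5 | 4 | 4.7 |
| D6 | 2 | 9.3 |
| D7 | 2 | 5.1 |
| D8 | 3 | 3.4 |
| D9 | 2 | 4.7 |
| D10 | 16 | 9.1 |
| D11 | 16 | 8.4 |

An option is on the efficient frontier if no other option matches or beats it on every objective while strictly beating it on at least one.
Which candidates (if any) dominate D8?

D6, D7, D9

D6: start delay 2≤3, interview score 9.3≥3.4 — dominates D8.
D7: start delay 2≤3, interview score 5.1≥3.4 — dominates D8.
D9: start delay 2≤3, interview score 4.7≥3.4 — dominates D8.
Others (D1, D2, D3, D4, D5, D10, D11) are each worse than D8 on at least one objective.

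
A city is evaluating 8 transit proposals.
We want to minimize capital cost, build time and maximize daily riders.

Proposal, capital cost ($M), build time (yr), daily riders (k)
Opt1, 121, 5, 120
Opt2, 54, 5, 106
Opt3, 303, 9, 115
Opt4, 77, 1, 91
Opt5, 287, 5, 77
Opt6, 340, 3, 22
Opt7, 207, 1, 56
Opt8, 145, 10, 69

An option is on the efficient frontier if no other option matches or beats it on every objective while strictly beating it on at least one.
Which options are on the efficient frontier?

Opt1, Opt2, Opt4

Opt1: not dominated (best daily riders).
Opt2: not dominated (best capital cost).
Opt3: dominated by Opt1 (capital cost 121≤303, build time 5≤9, daily riders 120≥115).
Opt4: not dominated.
Opt5: dominated by Opt1 (capital cost 121≤287, build time 5≤5, daily riders 120≥77).
Opt6: dominated by Opt4 (capital cost 77≤340, build time 1≤3, daily riders 91≥22).
Opt7: dominated by Opt4 (capital cost 77≤207, build time 1≤1, daily riders 91≥56).
Opt8: dominated by Opt1 (capital cost 121≤145, build time 5≤10, daily riders 120≥69).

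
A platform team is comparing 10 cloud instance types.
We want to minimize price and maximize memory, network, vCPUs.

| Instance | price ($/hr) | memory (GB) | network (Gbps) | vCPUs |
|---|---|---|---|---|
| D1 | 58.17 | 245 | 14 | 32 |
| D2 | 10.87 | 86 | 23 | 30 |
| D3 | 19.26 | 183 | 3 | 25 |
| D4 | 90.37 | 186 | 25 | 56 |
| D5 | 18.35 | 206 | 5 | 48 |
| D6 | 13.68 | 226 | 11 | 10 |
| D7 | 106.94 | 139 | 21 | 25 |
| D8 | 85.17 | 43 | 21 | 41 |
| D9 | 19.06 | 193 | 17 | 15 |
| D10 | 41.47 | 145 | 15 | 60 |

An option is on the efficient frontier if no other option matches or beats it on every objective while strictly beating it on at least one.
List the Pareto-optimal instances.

D1, D2, D4, D5, D6, D8, D9, D10

D1: not dominated (best memory).
D2: not dominated (best price).
D3: dominated by D5 (price 18.35≤19.26, memory 206≥183, network 5≥3, vCPUs 48≥25).
D4: not dominated (best network).
D5: not dominated.
D6: not dominated.
D7: dominated by D4 (price 90.37≤106.94, memory 186≥139, network 25≥21, vCPUs 56≥25).
D8: not dominated.
D9: not dominated.
D10: not dominated (best vCPUs).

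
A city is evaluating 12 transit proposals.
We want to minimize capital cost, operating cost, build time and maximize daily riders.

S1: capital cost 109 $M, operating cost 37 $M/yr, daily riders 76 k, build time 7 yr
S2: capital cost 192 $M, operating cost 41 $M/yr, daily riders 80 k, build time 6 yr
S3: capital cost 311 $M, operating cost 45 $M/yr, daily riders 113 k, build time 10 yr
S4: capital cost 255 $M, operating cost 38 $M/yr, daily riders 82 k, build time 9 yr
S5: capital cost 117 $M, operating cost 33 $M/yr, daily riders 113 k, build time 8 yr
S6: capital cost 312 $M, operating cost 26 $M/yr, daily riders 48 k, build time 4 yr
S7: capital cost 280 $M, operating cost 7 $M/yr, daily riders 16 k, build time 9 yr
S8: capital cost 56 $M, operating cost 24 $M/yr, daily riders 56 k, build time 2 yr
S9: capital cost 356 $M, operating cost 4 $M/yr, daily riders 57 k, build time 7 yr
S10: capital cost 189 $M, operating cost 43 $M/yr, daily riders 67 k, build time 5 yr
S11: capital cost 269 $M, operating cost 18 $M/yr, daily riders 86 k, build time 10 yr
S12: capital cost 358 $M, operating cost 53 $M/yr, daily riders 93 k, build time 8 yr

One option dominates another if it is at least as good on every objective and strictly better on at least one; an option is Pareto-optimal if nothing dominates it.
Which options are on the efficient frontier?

S1, S2, S5, S7, S8, S9, S10, S11

S1: not dominated.
S2: not dominated.
S3: dominated by S5 (capital cost 117≤311, operating cost 33≤45, daily riders 113≥113, build time 8≤10).
S4: dominated by S5 (capital cost 117≤255, operating cost 33≤38, daily riders 113≥82, build time 8≤9).
S5: not dominated.
S6: dominated by S8 (capital cost 56≤312, operating cost 24≤26, daily riders 56≥48, build time 2≤4).
S7: not dominated.
S8: not dominated (best capital cost).
S9: not dominated (best operating cost).
S10: not dominated.
S11: not dominated.
S12: dominated by S5 (capital cost 117≤358, operating cost 33≤53, daily riders 113≥93, build time 8≤8).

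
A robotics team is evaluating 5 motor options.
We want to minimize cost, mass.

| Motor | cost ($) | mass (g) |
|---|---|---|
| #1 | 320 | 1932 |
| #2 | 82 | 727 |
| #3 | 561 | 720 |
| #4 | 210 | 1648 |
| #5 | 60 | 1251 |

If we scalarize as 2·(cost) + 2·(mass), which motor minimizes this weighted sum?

#1: 2·320 + 2·1932 = 4504
#2: 2·82 + 2·727 = 1618
#3: 2·561 + 2·720 = 2562
#4: 2·210 + 2·1648 = 3716
#5: 2·60 + 2·1251 = 2622
Lowest: #2 at 1618.

#2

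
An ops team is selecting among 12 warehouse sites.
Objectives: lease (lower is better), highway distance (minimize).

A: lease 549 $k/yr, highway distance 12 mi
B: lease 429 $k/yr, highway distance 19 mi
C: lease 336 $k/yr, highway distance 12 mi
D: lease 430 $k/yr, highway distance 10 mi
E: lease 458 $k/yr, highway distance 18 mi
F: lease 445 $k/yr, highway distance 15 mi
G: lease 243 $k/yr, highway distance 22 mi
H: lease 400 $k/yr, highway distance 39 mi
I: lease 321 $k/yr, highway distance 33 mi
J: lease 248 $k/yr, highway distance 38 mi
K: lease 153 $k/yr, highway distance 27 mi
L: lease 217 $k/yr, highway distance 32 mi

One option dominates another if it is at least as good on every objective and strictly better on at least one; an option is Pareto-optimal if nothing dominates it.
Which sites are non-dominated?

C, D, G, K

A: dominated by C (lease 336≤549, highway distance 12≤12).
B: dominated by C (lease 336≤429, highway distance 12≤19).
C: not dominated.
D: not dominated (best highway distance).
E: dominated by C (lease 336≤458, highway distance 12≤18).
F: dominated by C (lease 336≤445, highway distance 12≤15).
G: not dominated.
H: dominated by C (lease 336≤400, highway distance 12≤39).
I: dominated by G (lease 243≤321, highway distance 22≤33).
J: dominated by G (lease 243≤248, highway distance 22≤38).
K: not dominated (best lease).
L: dominated by K (lease 153≤217, highway distance 27≤32).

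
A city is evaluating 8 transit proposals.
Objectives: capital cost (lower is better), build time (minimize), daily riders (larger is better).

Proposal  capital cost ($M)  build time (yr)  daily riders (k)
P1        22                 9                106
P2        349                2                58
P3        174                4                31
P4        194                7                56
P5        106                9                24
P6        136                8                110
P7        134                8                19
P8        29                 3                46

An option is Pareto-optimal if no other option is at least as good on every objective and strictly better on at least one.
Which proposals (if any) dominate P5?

P1, P8

P1: capital cost 22≤106, build time 9≤9, daily riders 106≥24 — dominates P5.
P8: capital cost 29≤106, build time 3≤9, daily riders 46≥24 — dominates P5.
Others (P2, P3, P4, P6, P7) are each worse than P5 on at least one objective.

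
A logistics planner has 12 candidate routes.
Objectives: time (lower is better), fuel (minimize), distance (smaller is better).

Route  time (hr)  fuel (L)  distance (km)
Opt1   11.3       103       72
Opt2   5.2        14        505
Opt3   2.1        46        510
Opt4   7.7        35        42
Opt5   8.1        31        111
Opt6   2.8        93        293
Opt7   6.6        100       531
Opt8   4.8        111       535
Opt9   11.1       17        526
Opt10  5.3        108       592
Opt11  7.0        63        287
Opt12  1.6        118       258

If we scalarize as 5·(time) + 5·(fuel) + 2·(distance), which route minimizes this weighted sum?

Opt1: 5·11.3 + 5·103 + 2·72 = 715.5
Opt2: 5·5.2 + 5·14 + 2·505 = 1106.0
Opt3: 5·2.1 + 5·46 + 2·510 = 1260.5
Opt4: 5·7.7 + 5·35 + 2·42 = 297.5
Opt5: 5·8.1 + 5·31 + 2·111 = 417.5
Opt6: 5·2.8 + 5·93 + 2·293 = 1065.0
Opt7: 5·6.6 + 5·100 + 2·531 = 1595.0
Opt8: 5·4.8 + 5·111 + 2·535 = 1649.0
Opt9: 5·11.1 + 5·17 + 2·526 = 1192.5
Opt10: 5·5.3 + 5·108 + 2·592 = 1750.5
Opt11: 5·7.0 + 5·63 + 2·287 = 924.0
Opt12: 5·1.6 + 5·118 + 2·258 = 1114.0
Lowest: Opt4 at 297.5.

Opt4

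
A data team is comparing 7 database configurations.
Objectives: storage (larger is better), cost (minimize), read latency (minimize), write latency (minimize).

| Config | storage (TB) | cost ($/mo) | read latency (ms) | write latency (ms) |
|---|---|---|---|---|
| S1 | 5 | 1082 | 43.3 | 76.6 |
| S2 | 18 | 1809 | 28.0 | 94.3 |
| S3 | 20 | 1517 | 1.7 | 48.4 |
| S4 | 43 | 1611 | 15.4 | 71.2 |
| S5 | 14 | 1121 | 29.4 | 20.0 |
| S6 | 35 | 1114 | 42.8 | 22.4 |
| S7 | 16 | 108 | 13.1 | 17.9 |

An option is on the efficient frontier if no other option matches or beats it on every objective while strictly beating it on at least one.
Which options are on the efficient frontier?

S3, S4, S6, S7

S1: dominated by S7 (storage 16≥5, cost 108≤1082, read latency 13.1≤43.3, write latency 17.9≤76.6).
S2: dominated by S3 (storage 20≥18, cost 1517≤1809, read latency 1.7≤28.0, write latency 48.4≤94.3).
S3: not dominated (best read latency).
S4: not dominated (best storage).
S5: dominated by S7 (storage 16≥14, cost 108≤1121, read latency 13.1≤29.4, write latency 17.9≤20.0).
S6: not dominated.
S7: not dominated (best cost).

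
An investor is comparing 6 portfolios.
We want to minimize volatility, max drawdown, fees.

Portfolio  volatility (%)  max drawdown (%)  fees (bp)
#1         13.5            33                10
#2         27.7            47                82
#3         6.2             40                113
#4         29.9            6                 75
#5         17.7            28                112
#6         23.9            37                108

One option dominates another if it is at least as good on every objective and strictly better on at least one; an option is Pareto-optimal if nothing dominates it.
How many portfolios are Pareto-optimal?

4

#1: not dominated (best fees).
#2: dominated by #1 (volatility 13.5≤27.7, max drawdown 33≤47, fees 10≤82).
#3: not dominated (best volatility).
#4: not dominated (best max drawdown).
#5: not dominated.
#6: dominated by #1 (volatility 13.5≤23.9, max drawdown 33≤37, fees 10≤108).
Pareto-optimal: #1, #3, #4, #5 → 4.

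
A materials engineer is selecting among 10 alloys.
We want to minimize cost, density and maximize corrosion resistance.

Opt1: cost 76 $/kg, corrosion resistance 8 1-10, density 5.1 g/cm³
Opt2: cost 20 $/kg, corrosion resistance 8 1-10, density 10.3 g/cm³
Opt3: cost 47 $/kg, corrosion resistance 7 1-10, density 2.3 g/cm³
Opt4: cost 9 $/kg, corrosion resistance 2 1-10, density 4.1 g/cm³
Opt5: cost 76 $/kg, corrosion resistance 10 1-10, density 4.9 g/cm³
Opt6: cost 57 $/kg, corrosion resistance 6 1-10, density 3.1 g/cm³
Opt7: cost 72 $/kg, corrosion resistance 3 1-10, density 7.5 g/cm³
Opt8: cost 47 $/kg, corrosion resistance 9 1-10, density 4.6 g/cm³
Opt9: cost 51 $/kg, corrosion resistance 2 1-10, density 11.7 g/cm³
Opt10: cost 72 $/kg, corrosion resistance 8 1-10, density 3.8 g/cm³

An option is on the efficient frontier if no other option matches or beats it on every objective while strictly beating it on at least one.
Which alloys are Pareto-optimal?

Opt2, Opt3, Opt4, Opt5, Opt8, Opt10

Opt1: dominated by Opt5 (cost 76≤76, corrosion resistance 10≥8, density 4.9≤5.1).
Opt2: not dominated.
Opt3: not dominated (best density).
Opt4: not dominated (best cost).
Opt5: not dominated (best corrosion resistance).
Opt6: dominated by Opt3 (cost 47≤57, corrosion resistance 7≥6, density 2.3≤3.1).
Opt7: dominated by Opt3 (cost 47≤72, corrosion resistance 7≥3, density 2.3≤7.5).
Opt8: not dominated.
Opt9: dominated by Opt2 (cost 20≤51, corrosion resistance 8≥2, density 10.3≤11.7).
Opt10: not dominated.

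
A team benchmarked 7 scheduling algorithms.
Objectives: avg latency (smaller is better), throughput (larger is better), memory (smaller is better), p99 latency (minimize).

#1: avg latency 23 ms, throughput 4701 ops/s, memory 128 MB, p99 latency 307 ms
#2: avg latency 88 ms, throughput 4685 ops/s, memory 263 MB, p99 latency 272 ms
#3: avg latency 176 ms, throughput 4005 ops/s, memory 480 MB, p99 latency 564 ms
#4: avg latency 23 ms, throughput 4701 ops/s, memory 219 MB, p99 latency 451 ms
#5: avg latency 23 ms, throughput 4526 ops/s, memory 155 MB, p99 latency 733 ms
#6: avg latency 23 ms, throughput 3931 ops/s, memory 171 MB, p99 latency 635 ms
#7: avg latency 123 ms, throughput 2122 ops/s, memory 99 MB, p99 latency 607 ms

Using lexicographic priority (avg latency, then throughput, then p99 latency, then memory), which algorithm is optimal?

#1

First minimize avg latency: best is 23, kept {#1, #4, #5, #6}.
Then maximize throughput: best is 4701, kept {#1, #4}.
Then minimize p99 latency: best is 307, kept {#1}.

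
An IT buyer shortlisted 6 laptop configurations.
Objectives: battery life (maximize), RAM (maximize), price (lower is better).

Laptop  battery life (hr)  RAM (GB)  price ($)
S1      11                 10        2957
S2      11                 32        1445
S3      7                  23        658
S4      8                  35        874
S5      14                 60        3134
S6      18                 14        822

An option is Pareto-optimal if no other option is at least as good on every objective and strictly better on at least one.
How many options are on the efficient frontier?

S1: dominated by S2 (battery life 11≥11, RAM 32≥10, price 1445≤2957).
S2: not dominated.
S3: not dominated (best price).
S4: not dominated.
S5: not dominated (best RAM).
S6: not dominated (best battery life).
Pareto-optimal: S2, S3, S4, S5, S6 → 5.

5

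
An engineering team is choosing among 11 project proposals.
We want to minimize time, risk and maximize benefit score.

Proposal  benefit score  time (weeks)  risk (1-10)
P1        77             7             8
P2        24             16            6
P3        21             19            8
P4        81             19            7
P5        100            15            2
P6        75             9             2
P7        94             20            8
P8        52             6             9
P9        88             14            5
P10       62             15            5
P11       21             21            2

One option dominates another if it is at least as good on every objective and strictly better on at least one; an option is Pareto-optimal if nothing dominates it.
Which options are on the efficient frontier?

P1, P5, P6, P8, P9

P1: not dominated.
P2: dominated by P5 (benefit score 100≥24, time 15≤16, risk 2≤6).
P3: dominated by P1 (benefit score 77≥21, time 7≤19, risk 8≤8).
P4: dominated by P5 (benefit score 100≥81, time 15≤19, risk 2≤7).
P5: not dominated (best benefit score).
P6: not dominated.
P7: dominated by P5 (benefit score 100≥94, time 15≤20, risk 2≤8).
P8: not dominated (best time).
P9: not dominated.
P10: dominated by P5 (benefit score 100≥62, time 15≤15, risk 2≤5).
P11: dominated by P5 (benefit score 100≥21, time 15≤21, risk 2≤2).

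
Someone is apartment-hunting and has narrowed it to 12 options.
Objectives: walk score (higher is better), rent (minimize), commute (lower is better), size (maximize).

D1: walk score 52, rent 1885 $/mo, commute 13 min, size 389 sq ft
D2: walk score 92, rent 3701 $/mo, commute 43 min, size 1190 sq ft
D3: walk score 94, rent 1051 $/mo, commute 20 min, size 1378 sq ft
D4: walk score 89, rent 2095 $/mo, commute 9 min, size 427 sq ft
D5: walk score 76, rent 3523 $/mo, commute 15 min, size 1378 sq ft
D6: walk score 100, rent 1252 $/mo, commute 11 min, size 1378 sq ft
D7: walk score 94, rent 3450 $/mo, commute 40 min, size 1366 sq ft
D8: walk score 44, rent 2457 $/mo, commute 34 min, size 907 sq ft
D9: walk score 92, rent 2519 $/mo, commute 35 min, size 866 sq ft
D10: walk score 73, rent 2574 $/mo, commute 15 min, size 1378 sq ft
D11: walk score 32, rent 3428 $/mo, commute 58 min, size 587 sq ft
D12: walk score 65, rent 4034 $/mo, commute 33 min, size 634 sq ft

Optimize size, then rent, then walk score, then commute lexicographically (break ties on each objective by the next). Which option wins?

D3

First maximize size: best is 1378, kept {D3, D5, D6, D10}.
Then minimize rent: best is 1051, kept {D3}.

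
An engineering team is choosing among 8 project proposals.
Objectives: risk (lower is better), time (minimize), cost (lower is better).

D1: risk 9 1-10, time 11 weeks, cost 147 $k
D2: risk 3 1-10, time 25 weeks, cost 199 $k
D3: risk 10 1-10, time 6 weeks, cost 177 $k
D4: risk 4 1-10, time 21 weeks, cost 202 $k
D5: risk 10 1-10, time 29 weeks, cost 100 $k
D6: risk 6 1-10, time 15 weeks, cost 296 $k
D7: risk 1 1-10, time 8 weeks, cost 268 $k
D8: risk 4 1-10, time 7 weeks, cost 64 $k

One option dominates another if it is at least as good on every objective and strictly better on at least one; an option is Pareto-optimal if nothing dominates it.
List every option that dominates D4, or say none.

D8: risk 4≤4, time 7≤21, cost 64≤202 — dominates D4.
Others (D1, D2, D3, D5, D6, D7) are each worse than D4 on at least one objective.

D8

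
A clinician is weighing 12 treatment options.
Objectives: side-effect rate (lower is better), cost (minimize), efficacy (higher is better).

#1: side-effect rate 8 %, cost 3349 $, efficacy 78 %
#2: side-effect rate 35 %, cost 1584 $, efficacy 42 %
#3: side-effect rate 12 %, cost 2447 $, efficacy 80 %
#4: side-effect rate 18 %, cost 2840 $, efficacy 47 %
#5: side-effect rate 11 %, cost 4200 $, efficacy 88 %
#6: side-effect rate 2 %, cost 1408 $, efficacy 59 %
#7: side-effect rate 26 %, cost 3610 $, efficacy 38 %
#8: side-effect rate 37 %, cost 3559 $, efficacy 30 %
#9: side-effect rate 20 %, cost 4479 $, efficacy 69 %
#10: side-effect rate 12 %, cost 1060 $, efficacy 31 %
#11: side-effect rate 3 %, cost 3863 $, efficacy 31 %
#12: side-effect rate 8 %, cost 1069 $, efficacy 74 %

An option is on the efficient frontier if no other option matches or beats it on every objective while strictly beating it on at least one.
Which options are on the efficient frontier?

#1: not dominated.
#2: dominated by #6 (side-effect rate 2≤35, cost 1408≤1584, efficacy 59≥42).
#3: not dominated.
#4: dominated by #3 (side-effect rate 12≤18, cost 2447≤2840, efficacy 80≥47).
#5: not dominated (best efficacy).
#6: not dominated (best side-effect rate).
#7: dominated by #1 (side-effect rate 8≤26, cost 3349≤3610, efficacy 78≥38).
#8: dominated by #1 (side-effect rate 8≤37, cost 3349≤3559, efficacy 78≥30).
#9: dominated by #1 (side-effect rate 8≤20, cost 3349≤4479, efficacy 78≥69).
#10: not dominated (best cost).
#11: dominated by #6 (side-effect rate 2≤3, cost 1408≤3863, efficacy 59≥31).
#12: not dominated.

#1, #3, #5, #6, #10, #12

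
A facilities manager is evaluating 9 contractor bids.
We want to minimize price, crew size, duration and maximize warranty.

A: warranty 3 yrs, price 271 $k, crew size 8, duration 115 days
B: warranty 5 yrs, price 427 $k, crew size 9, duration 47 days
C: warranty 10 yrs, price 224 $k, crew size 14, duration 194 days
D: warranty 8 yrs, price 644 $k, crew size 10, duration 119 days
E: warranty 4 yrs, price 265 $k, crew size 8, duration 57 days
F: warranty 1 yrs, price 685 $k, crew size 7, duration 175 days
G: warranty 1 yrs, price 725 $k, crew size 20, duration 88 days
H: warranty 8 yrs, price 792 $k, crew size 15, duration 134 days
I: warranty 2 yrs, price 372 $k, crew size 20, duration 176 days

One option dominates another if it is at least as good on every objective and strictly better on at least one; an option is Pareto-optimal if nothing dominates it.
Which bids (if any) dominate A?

E: warranty 4≥3, price 265≤271, crew size 8≤8, duration 57≤115 — dominates A.
Others (B, C, D, F, G, H, I) are each worse than A on at least one objective.

E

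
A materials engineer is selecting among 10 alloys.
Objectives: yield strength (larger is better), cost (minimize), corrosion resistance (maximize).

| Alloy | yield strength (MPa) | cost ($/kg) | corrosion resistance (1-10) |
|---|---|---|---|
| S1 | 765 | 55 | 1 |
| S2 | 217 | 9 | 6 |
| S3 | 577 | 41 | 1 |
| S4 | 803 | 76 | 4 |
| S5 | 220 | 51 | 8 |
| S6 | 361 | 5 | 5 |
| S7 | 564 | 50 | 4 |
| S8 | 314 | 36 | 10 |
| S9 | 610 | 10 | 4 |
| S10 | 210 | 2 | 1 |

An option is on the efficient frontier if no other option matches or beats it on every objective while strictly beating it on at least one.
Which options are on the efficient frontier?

S1, S2, S4, S6, S8, S9, S10

S1: not dominated.
S2: not dominated.
S3: dominated by S9 (yield strength 610≥577, cost 10≤41, corrosion resistance 4≥1).
S4: not dominated (best yield strength).
S5: dominated by S8 (yield strength 314≥220, cost 36≤51, corrosion resistance 10≥8).
S6: not dominated.
S7: dominated by S9 (yield strength 610≥564, cost 10≤50, corrosion resistance 4≥4).
S8: not dominated (best corrosion resistance).
S9: not dominated.
S10: not dominated (best cost).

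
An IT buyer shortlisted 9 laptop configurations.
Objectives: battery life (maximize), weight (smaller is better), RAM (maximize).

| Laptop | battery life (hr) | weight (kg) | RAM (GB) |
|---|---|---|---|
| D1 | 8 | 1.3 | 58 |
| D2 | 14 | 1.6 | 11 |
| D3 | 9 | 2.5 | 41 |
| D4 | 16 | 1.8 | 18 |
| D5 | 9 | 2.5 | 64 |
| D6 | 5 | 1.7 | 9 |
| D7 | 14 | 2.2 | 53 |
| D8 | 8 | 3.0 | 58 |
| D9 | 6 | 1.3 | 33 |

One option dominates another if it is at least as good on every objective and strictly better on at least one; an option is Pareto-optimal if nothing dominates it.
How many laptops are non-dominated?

D1: not dominated.
D2: not dominated.
D3: dominated by D5 (battery life 9≥9, weight 2.5≤2.5, RAM 64≥41).
D4: not dominated (best battery life).
D5: not dominated (best RAM).
D6: dominated by D1 (battery life 8≥5, weight 1.3≤1.7, RAM 58≥9).
D7: not dominated.
D8: dominated by D1 (battery life 8≥8, weight 1.3≤3.0, RAM 58≥58).
D9: dominated by D1 (battery life 8≥6, weight 1.3≤1.3, RAM 58≥33).
Pareto-optimal: D1, D2, D4, D5, D7 → 5.

5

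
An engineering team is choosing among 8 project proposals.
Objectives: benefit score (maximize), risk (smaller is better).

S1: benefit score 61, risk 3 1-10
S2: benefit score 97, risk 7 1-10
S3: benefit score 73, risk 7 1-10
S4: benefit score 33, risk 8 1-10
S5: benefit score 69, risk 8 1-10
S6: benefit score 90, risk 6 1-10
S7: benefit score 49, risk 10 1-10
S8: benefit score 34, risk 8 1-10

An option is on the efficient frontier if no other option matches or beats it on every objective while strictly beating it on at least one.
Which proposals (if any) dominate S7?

S1, S2, S3, S5, S6

S1: benefit score 61≥49, risk 3≤10 — dominates S7.
S2: benefit score 97≥49, risk 7≤10 — dominates S7.
S3: benefit score 73≥49, risk 7≤10 — dominates S7.
S5: benefit score 69≥49, risk 8≤10 — dominates S7.
S6: benefit score 90≥49, risk 6≤10 — dominates S7.
Others (S4, S8) are each worse than S7 on at least one objective.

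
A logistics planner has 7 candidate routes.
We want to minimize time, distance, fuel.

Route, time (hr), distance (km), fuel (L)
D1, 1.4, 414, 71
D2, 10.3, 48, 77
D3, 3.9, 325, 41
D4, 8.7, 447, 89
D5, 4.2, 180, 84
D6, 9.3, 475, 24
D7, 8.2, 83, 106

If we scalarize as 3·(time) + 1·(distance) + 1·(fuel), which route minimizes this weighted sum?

D1: 3·1.4 + 1·414 + 1·71 = 489.2
D2: 3·10.3 + 1·48 + 1·77 = 155.9
D3: 3·3.9 + 1·325 + 1·41 = 377.7
D4: 3·8.7 + 1·447 + 1·89 = 562.1
D5: 3·4.2 + 1·180 + 1·84 = 276.6
D6: 3·9.3 + 1·475 + 1·24 = 526.9
D7: 3·8.2 + 1·83 + 1·106 = 213.6
Lowest: D2 at 155.9.

D2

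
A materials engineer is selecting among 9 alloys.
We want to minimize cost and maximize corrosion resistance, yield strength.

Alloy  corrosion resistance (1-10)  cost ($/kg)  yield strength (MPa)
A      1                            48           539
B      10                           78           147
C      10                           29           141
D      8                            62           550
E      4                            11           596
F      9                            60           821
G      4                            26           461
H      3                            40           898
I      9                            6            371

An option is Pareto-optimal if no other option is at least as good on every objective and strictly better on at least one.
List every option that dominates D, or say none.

F: corrosion resistance 9≥8, cost 60≤62, yield strength 821≥550 — dominates D.
Others (A, B, C, E, G, H, I) are each worse than D on at least one objective.

F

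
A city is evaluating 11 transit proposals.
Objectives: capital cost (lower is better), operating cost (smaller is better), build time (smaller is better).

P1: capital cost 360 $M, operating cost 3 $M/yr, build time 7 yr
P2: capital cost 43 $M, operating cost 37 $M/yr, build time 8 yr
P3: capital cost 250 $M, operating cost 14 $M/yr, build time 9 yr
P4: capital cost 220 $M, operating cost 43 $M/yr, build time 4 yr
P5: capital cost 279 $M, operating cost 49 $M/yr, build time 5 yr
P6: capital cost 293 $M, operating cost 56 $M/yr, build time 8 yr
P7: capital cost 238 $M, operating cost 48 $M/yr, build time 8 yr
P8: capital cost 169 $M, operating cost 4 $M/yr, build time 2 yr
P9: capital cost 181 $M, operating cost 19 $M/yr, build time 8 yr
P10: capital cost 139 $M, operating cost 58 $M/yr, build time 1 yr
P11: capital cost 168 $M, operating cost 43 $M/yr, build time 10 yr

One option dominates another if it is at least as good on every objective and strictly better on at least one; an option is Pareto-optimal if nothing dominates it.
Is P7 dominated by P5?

No

P5 vs P7: P5 is worse on capital cost (279 vs 238), so it does not dominate P7.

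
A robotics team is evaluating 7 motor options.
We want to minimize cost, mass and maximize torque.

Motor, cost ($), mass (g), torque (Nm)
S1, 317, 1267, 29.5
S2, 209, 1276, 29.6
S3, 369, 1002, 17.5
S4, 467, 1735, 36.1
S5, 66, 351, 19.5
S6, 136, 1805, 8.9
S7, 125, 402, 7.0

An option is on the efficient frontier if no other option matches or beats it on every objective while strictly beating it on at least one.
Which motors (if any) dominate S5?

S1: worse on cost (317 vs 66).
S2: worse on cost (209 vs 66).
S3: worse on cost (369 vs 66).
S4: worse on cost (467 vs 66).
S6: worse on cost (136 vs 66).
S7: worse on cost (125 vs 66).
No option dominates S5.

none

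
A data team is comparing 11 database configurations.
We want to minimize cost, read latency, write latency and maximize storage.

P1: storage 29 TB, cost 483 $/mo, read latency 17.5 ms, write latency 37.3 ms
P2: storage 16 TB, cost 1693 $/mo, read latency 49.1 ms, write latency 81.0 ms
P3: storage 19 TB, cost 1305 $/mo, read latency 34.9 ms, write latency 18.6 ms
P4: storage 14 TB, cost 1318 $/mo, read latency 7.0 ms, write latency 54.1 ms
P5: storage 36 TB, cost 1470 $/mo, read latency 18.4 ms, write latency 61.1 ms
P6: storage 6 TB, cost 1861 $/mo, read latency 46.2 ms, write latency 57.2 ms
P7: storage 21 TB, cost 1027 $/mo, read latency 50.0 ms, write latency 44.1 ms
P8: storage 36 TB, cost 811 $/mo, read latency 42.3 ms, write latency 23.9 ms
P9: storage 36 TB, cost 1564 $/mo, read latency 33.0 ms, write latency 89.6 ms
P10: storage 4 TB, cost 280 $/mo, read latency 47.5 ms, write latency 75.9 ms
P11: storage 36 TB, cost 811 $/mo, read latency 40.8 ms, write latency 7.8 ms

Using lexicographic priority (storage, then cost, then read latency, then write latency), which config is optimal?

P11

First maximize storage: best is 36, kept {P5, P8, P9, P11}.
Then minimize cost: best is 811, kept {P8, P11}.
Then minimize read latency: best is 40.8, kept {P11}.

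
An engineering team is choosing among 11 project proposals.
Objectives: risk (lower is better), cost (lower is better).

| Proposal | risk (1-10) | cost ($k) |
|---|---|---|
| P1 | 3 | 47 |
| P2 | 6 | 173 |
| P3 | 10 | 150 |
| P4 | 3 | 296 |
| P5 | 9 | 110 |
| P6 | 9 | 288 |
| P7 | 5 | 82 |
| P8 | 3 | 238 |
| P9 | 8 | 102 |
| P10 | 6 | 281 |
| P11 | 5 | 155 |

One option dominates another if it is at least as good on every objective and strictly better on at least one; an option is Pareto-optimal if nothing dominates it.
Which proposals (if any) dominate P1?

P2: worse on risk (6 vs 3).
P3: worse on risk (10 vs 3).
P4: worse on cost (296 vs 47).
P5: worse on risk (9 vs 3).
P6: worse on risk (9 vs 3).
P7: worse on risk (5 vs 3).
P8: worse on cost (238 vs 47).
P9: worse on risk (8 vs 3).
P10: worse on risk (6 vs 3).
P11: worse on risk (5 vs 3).
No option dominates P1.

none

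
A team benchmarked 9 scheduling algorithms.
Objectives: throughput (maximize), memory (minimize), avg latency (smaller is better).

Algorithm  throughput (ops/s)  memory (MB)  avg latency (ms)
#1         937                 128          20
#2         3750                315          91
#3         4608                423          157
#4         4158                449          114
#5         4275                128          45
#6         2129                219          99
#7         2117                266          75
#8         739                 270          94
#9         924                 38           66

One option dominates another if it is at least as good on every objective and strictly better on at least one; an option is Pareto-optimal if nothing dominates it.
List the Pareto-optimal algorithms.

#1: not dominated (best avg latency).
#2: dominated by #5 (throughput 4275≥3750, memory 128≤315, avg latency 45≤91).
#3: not dominated (best throughput).
#4: dominated by #5 (throughput 4275≥4158, memory 128≤449, avg latency 45≤114).
#5: not dominated.
#6: dominated by #5 (throughput 4275≥2129, memory 128≤219, avg latency 45≤99).
#7: dominated by #5 (throughput 4275≥2117, memory 128≤266, avg latency 45≤75).
#8: dominated by #1 (throughput 937≥739, memory 128≤270, avg latency 20≤94).
#9: not dominated (best memory).

#1, #3, #5, #9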